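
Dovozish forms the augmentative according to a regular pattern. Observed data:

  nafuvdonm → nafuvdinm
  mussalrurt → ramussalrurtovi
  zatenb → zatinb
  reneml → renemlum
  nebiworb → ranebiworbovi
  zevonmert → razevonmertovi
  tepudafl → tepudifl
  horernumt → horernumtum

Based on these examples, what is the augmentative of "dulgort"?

"dulgort" has second-to-last letter 'r'. The stems whose second-to-last letter is 'r' (nebiworb → ranebiworbovi, zevonmert → razevonmertovi, mussalrurt → ramussalrurtovi) add ra- … -ovi around the stem.
The other patterns: stems whose second-to-last letter is 'f' or 'n' change the last vowel to 'i'; stems whose second-to-last letter is 'm' add -um.
So dulgort → radulgortovi.

radulgortovi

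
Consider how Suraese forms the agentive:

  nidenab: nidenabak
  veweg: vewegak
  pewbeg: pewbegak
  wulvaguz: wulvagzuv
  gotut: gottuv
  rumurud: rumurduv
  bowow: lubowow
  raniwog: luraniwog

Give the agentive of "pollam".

veweg and raniwog both end in -g yet inflect differently (vewegak, luraniwog), so the final letter is not what conditions the rule; the last vowel is.
"pollam" has last vowel 'a'. The one such stem in the data (nidenab → nidenabak) adds -ak, so the same rule applies.
The other patterns: stems whose last vowel is 'u' delete the last vowel and add -uv; stems whose last vowel is 'o' add the prefix lu-.
So pollam → pollamak.

pollamak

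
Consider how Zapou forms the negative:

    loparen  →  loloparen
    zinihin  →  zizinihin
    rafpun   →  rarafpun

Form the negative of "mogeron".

Every pair shown (loparen → loloparen, zinihin → zizinihin, rafpun → rarafpun) follows the same rule: repeat the first consonant+vowel as a prefix.
So mogeron → momogeron.

momogeron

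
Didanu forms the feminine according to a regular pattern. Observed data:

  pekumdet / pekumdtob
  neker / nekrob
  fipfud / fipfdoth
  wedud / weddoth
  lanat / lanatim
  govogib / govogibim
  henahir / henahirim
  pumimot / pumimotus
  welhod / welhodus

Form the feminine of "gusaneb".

gusanbob

pekumdet and lanat both end in -t yet inflect differently (pekumdtob, lanatim), so the final letter is not what conditions the rule; the last vowel is.
"gusaneb" has last vowel 'e'. The stems whose last vowel is 'e' (pekumdet → pekumdtob, neker → nekrob) delete the last vowel and add -ob.
So gusaneb → gusanbob.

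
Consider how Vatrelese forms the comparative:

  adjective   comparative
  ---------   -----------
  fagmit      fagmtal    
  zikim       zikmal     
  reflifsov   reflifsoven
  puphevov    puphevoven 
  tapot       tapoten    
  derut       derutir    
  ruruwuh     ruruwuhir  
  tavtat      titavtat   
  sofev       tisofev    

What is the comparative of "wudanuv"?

wudanuvir

fagmit and tapot both end in -t yet inflect differently (fagmtal, tapoten), so the final letter is not what conditions the rule; the last vowel is.
"wudanuv" has last vowel 'u'. The stems whose last vowel is 'u' (derut → derutir, ruruwuh → ruruwuhir) add -ir.
So wudanuv → wudanuvir.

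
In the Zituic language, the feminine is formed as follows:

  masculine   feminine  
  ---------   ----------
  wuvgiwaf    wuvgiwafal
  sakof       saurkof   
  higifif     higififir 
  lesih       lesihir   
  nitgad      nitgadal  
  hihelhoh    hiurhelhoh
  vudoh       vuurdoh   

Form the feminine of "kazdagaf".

kazdagafal

"kazdagaf" has last vowel 'a'. The stems whose last vowel is 'a' (nitgad → nitgadal, wuvgiwaf → wuvgiwafal) add -al.
The other patterns: stems whose last vowel is 'o' insert -ur- after the first vowel; stems whose last vowel is 'i' add -ir.
So kazdagaf → kazdagafal.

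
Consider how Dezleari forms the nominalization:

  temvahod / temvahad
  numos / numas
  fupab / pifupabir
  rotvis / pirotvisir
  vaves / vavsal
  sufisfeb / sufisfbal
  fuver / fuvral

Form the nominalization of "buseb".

busbal

numos and rotvis both end in -s yet inflect differently (numas, pirotvisir), so the final letter is not what conditions the rule; the last vowel is.
"buseb" has last vowel 'e'. The stems whose last vowel is 'e' (vaves → vavsal, sufisfeb → sufisfbal, fuver → fuvral) delete the last vowel and add -al.
The other patterns: stems whose last vowel is 'o' change the last vowel to 'a'; stems whose last vowel is 'a' or 'i' add pi- … -ir around the stem.
So buseb → busbal.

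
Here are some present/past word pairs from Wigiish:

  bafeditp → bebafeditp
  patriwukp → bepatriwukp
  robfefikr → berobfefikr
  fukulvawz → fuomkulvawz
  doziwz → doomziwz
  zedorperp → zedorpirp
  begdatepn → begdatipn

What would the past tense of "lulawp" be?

"lulawp" has second-to-last letter 'w'. The stems whose second-to-last letter is 'w' (fukulvawz → fuomkulvawz, doziwz → doomziwz) insert -om- after the first vowel.
The other patterns: stems whose second-to-last letter is 'k' or 't' add the prefix be-; stems whose second-to-last letter is 'p' or 'r' change the last vowel to 'i'.
So lulawp → luomlawp.

luomlawp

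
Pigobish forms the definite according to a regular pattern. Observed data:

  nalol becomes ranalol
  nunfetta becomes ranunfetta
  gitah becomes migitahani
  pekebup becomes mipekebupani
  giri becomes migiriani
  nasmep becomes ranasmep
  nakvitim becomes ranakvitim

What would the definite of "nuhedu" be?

ranuhedu

"nuhedu" begins with n-. The stems beginning with n- (nalol → ranalol, nasmep → ranasmep, nakvitim → ranakvitim) add the prefix ra-.
So nuhedu → ranuhedu.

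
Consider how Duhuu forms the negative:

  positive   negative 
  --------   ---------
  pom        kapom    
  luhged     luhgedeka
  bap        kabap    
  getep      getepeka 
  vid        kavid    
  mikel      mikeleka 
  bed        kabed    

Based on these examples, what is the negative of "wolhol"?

luhged and bed both end in -d yet inflect differently (luhgedeka, kabed), so the final letter is not what conditions the rule; the number of vowels is.
"wolhol" has 2 vowels. The stems with 2 vowels (luhged → luhgedeka, getep → getepeka, mikel → mikeleka) add -eka.
The other pattern: stems with 1 vowel add the prefix ka-.
So wolhol → wolholeka.

wolholeka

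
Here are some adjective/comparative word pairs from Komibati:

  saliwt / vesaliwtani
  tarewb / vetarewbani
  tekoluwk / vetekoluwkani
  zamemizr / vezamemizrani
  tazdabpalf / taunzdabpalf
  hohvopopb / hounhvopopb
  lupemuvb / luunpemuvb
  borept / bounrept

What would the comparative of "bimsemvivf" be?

biunmsemvivf

"bimsemvivf" has second-to-last letter 'v'. The one such stem in the data (lupemuvb → luunpemuvb) inserts -un- after the first vowel (as do tazdabpalf, hohvopopb), so the same rule applies.
The other pattern: stems whose second-to-last letter is 'w' or 'z' add ve- … -ani around the stem.
So bimsemvivf → biunmsemvivf.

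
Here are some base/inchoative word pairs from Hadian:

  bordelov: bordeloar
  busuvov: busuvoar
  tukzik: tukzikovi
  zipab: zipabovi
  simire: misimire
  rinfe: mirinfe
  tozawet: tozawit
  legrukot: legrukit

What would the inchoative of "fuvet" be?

fuvit

simire and tozawet both have last vowel 'e' yet inflect differently (misimire, tozawit), so the last vowel is not what conditions the rule; the final letter is.
"fuvet" ends in -t. The stems ending in -t (tozawet → tozawit, legrukot → legrukit) change the last vowel to 'i'.
The other patterns: stems ending in -v drop the final letter and add -ar; stems ending in -b or -k add -ovi; stems ending in -e add the prefix mi-.
So fuvet → fuvit.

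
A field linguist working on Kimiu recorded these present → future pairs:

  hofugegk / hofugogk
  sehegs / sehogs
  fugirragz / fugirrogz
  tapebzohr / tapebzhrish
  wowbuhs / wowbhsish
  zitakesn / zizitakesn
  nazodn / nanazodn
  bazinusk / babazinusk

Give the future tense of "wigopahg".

"wigopahg" has second-to-last letter 'h'. The stems whose second-to-last letter is 'h' (tapebzohr → tapebzhrish, wowbuhs → wowbhsish) delete the last vowel and add -ish.
So wigopahg → wigophgish.

wigophgish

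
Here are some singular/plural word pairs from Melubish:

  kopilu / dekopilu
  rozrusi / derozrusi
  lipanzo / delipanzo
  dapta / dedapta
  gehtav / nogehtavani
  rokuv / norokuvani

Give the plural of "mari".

gehtav and dapta both have last vowel 'a' yet inflect differently (nogehtavani, dedapta), so the last vowel is not what conditions the rule; whether the stem ends in a vowel or a consonant is.
"mari" ends in a vowel. The stems ending in a vowel (dapta → dedapta, rozrusi → derozrusi, lipanzo → delipanzo) add the prefix de-.
So mari → demari.

demari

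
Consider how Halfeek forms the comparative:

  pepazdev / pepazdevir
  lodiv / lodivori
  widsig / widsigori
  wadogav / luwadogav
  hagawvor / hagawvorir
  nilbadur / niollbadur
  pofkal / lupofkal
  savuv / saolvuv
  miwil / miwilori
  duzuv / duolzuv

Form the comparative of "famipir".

pepazdev and wadogav both end in -v yet inflect differently (pepazdevir, luwadogav), so the final letter is not what conditions the rule; the last vowel is.
"famipir" has last vowel 'i'. The stems whose last vowel is 'i' (miwil → miwilori, lodiv → lodivori, widsig → widsigori) add -ori.
The other patterns: stems whose last vowel is 'e' or 'o' add -ir; stems whose last vowel is 'a' add the prefix lu-; stems whose last vowel is 'u' insert -ol- after the first vowel.
So famipir → famipirori.

famipirori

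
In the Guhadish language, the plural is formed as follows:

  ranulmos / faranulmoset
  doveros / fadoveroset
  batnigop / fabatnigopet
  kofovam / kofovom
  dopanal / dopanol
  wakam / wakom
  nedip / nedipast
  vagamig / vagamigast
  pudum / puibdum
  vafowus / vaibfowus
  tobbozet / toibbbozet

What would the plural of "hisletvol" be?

"hisletvol" has last vowel 'o'. The stems whose last vowel is 'o' (ranulmos → faranulmoset, doveros → fadoveroset, batnigop → fabatnigopet) add fa- … -et around the stem.
The other patterns: stems whose last vowel is 'a' change the last vowel to 'o'; stems whose last vowel is 'i' add -ast; stems whose last vowel is 'e' or 'u' insert -ib- after the first vowel.
So hisletvol → fahisletvolet.

fahisletvolet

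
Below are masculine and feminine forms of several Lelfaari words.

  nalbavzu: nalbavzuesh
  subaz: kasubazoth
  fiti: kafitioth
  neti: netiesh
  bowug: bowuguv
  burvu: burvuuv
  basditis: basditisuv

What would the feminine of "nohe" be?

"nohe" begins with n-. The stems beginning with n- (nalbavzu → nalbavzuesh, neti → netiesh) add -esh.
The other patterns: stems beginning with b- add -uv; stems beginning with f- or s- add ka- … -oth around the stem.
So nohe → noheesh.

noheesh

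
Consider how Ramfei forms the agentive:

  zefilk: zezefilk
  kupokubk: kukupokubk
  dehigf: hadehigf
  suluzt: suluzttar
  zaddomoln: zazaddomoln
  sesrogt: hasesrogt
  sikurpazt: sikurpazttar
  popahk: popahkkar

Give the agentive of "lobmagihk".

zefilk and popahk both end in -k yet inflect differently (zezefilk, popahkkar), so the final letter is not what conditions the rule; the second-to-last letter is.
"lobmagihk" has second-to-last letter 'h'. The one such stem in the data (popahk → popahkkar) doubles the final consonant and adds -ar (as do sikurpazt, suluzt), so the same rule applies.
The other patterns: stems whose second-to-last letter is 'g' add the prefix ha-; stems whose second-to-last letter is 'b' or 'l' repeat the first consonant+vowel as a prefix.
So lobmagihk → lobmagihkkar.

lobmagihkkar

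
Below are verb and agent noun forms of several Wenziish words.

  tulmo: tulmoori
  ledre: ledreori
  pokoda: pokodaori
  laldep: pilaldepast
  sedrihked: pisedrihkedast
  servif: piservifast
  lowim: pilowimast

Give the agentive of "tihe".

ledre and laldep both have last vowel 'e' yet inflect differently (ledreori, pilaldepast), so the last vowel is not what conditions the rule; whether the stem ends in a vowel or a consonant is.
"tihe" ends in a vowel. The stems ending in a vowel (tulmo → tulmoori, ledre → ledreori, pokoda → pokodaori) add -ori.
The other pattern: stems ending in a consonant add pi- … -ast around the stem.
So tihe → tiheori.

tiheori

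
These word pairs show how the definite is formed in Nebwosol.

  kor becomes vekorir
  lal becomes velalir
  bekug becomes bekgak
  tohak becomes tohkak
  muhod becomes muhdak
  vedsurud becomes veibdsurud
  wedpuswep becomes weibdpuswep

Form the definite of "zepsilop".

zeibpsilop

muhod and vedsurud both end in -d yet inflect differently (muhdak, veibdsurud), so the final letter is not what conditions the rule; the number of vowels is.
"zepsilop" has 3 vowels. The stems with 3 vowels (vedsurud → veibdsurud, wedpuswep → weibdpuswep) insert -ib- after the first vowel.
So zepsilop → zeibpsilop.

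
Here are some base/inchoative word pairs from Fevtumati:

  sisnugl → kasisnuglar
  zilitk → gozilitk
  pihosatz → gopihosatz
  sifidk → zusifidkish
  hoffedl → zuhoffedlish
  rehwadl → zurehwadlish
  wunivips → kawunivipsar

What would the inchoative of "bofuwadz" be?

"bofuwadz" has second-to-last letter 'd'. The stems whose second-to-last letter is 'd' (hoffedl → zuhoffedlish, rehwadl → zurehwadlish, sifidk → zusifidkish) add zu- … -ish around the stem.
So bofuwadz → zubofuwadzish.

zubofuwadzish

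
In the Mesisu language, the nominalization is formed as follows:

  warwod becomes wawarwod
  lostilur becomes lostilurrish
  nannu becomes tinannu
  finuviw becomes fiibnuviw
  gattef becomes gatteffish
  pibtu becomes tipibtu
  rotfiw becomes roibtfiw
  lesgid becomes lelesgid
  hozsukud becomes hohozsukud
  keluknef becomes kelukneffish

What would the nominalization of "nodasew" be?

"nodasew" ends in -w. The stems ending in -w (rotfiw → roibtfiw, finuviw → fiibnuviw) insert -ib- after the first vowel.
The other patterns: stems ending in -d repeat the first consonant+vowel as a prefix; stems ending in -f or -r double the final consonant and add -ish; stems ending in -u add the prefix ti-.
So nodasew → noibdasew.

noibdasew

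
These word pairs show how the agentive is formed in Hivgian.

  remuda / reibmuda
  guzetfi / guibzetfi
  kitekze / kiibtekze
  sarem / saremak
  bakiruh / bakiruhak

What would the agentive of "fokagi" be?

kitekze and sarem both have last vowel 'e' yet inflect differently (kiibtekze, saremak), so the last vowel is not what conditions the rule; whether the stem ends in a vowel or a consonant is.
"fokagi" ends in a vowel. The stems ending in a vowel (remuda → reibmuda, guzetfi → guibzetfi, kitekze → kiibtekze) insert -ib- after the first vowel.
So fokagi → foibkagi.

foibkagi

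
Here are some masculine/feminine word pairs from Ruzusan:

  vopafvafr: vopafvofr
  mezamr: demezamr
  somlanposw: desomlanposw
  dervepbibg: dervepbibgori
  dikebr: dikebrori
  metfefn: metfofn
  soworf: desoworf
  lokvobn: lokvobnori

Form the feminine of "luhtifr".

luhtofr

lokvobn and metfefn both end in -n yet inflect differently (lokvobnori, metfofn), so the final letter is not what conditions the rule; the second-to-last letter is.
"luhtifr" has second-to-last letter 'f'. The stems whose second-to-last letter is 'f' (metfefn → metfofn, vopafvafr → vopafvofr) change the last vowel to 'o'.
The other patterns: stems whose second-to-last letter is 'b' add -ori; stems whose second-to-last letter is 'm', 'r' or 's' add the prefix de-.
So luhtifr → luhtofr.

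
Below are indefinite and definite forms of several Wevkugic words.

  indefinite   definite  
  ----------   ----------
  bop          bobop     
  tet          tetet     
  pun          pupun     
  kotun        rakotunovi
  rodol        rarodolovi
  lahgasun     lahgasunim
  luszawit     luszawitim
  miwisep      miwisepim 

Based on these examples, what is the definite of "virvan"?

ravirvanovi

"virvan" has 2 vowels. The stems with 2 vowels (kotun → rakotunovi, rodol → rarodolovi) add ra- … -ovi around the stem.
The other patterns: stems with 1 vowel repeat the first consonant+vowel as a prefix; stems with 3 vowels add -im.
So virvan → ravirvanovi.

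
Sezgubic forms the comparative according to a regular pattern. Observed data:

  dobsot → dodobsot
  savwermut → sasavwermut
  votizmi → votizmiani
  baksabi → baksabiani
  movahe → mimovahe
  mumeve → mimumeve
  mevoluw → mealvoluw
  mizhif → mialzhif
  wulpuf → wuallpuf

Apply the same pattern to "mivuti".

mivutiani

savwermut and mevoluw both have last vowel 'u' yet inflect differently (sasavwermut, mealvoluw), so the last vowel is not what conditions the rule; the final letter is.
"mivuti" ends in -i. The stems ending in -i (votizmi → votizmiani, baksabi → baksabiani) add -ani.
The other patterns: stems ending in -t repeat the first consonant+vowel as a prefix; stems ending in -e add the prefix mi-; stems ending in -f or -w insert -al- after the first vowel.
So mivuti → mivutiani.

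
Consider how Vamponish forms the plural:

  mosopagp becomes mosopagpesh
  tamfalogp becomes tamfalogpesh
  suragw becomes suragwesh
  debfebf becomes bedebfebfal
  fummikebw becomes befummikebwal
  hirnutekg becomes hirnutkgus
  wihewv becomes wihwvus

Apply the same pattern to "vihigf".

suragw and fummikebw both end in -w yet inflect differently (suragwesh, befummikebwal), so the final letter is not what conditions the rule; the second-to-last letter is.
"vihigf" has second-to-last letter 'g'. The stems whose second-to-last letter is 'g' (mosopagp → mosopagpesh, tamfalogp → tamfalogpesh, suragw → suragwesh) add -esh.
So vihigf → vihigfesh.

vihigfesh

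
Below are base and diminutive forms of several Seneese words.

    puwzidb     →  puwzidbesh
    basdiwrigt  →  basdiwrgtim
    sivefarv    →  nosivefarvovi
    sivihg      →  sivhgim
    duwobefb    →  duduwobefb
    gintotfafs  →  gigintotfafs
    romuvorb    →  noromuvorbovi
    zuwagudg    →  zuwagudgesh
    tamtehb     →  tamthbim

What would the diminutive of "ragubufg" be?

raragubufg

romuvorb and duwobefb both end in -b yet inflect differently (noromuvorbovi, duduwobefb), so the final letter is not what conditions the rule; the second-to-last letter is.
"ragubufg" has second-to-last letter 'f'. The stems whose second-to-last letter is 'f' (gintotfafs → gigintotfafs, duwobefb → duduwobefb) repeat the first consonant+vowel as a prefix.
The other patterns: stems whose second-to-last letter is 'r' add no- … -ovi around the stem; stems whose second-to-last letter is 'd' add -esh; stems whose second-to-last letter is 'g' or 'h' delete the last vowel and add -im.
So ragubufg → raragubufg.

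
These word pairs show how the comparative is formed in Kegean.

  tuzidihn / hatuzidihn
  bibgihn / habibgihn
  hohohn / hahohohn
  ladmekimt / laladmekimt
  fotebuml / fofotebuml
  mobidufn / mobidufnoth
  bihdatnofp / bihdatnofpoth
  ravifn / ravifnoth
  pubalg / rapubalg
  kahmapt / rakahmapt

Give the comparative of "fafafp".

"fafafp" has second-to-last letter 'f'. The stems whose second-to-last letter is 'f' (mobidufn → mobidufnoth, bihdatnofp → bihdatnofpoth, ravifn → ravifnoth) add -oth.
The other patterns: stems whose second-to-last letter is 'h' add the prefix ha-; stems whose second-to-last letter is 'm' repeat the first consonant+vowel as a prefix; stems whose second-to-last letter is 'l' or 'p' add the prefix ra-.
So fafafp → fafafpoth.

fafafpoth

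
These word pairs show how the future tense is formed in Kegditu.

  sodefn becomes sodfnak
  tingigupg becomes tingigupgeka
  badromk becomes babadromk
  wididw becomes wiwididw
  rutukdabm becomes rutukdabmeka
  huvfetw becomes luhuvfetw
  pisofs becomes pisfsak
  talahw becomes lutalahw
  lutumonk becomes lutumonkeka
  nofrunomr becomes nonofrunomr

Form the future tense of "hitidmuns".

hitidmunseka

huvfetw and wididw both end in -w yet inflect differently (luhuvfetw, wiwididw), so the final letter is not what conditions the rule; the second-to-last letter is.
"hitidmuns" has second-to-last letter 'n'. The one such stem in the data (lutumonk → lutumonkeka) adds -eka, so the same rule applies.
The other patterns: stems whose second-to-last letter is 'h' or 't' add the prefix lu-; stems whose second-to-last letter is 'd' or 'm' repeat the first consonant+vowel as a prefix; stems whose second-to-last letter is 'f' delete the last vowel and add -ak.
So hitidmuns → hitidmunseka.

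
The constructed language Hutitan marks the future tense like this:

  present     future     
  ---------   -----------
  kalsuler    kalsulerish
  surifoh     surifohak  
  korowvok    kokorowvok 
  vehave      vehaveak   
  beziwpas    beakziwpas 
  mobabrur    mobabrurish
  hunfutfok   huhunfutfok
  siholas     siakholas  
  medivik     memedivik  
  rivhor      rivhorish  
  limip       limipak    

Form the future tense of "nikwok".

"nikwok" ends in -k. The stems ending in -k (hunfutfok → huhunfutfok, medivik → memedivik, korowvok → kokorowvok) repeat the first consonant+vowel as a prefix.
The other patterns: stems ending in -r add -ish; stems ending in -s insert -ak- after the first vowel; stems ending in -e, -h or -p add -ak.
So nikwok → ninikwok.

ninikwok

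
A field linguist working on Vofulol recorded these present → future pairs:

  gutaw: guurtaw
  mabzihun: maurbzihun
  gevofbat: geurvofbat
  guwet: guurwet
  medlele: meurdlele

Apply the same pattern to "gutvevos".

guurtvevos

Every pair shown (gutaw → guurtaw, mabzihun → maurbzihun, gevofbat → geurvofbat, …) follows the same rule: insert -ur- after the first vowel.
So gutvevos → guurtvevos.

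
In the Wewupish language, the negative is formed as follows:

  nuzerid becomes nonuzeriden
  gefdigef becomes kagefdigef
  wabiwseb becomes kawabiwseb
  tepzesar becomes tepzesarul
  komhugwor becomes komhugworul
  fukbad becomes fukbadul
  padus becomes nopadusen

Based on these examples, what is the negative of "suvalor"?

suvalorul

fukbad and nuzerid both end in -d yet inflect differently (fukbadul, nonuzeriden), so the final letter is not what conditions the rule; the last vowel is.
"suvalor" has last vowel 'o'. The one such stem in the data (komhugwor → komhugworul) adds -ul, so the same rule applies.
So suvalor → suvalorul.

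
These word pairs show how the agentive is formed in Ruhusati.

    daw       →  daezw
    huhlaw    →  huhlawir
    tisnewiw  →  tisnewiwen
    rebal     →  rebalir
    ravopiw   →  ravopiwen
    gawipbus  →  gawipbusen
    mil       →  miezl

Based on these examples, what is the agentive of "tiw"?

"tiw" has 1 vowel. The stems with 1 vowel (mil → miezl, daw → daezw) insert -ez- after the first vowel.
So tiw → tiezw.

tiezw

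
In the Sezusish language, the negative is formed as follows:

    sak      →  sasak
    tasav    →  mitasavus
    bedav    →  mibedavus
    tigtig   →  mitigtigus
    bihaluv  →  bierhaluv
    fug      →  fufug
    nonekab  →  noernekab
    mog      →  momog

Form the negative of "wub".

fug and tigtig both end in -g yet inflect differently (fufug, mitigtigus), so the final letter is not what conditions the rule; the number of vowels is.
"wub" has 1 vowel. The stems with 1 vowel (sak → sasak, fug → fufug, mog → momog) repeat the first consonant+vowel as a prefix.
The other patterns: stems with 2 vowels add mi- … -us around the stem; stems with 3 vowels insert -er- after the first vowel.
So wub → wuwub.

wuwub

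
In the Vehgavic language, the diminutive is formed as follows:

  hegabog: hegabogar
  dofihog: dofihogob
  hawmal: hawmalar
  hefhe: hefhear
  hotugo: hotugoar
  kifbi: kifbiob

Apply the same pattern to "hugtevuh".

hugtevuhar

"hugtevuh" begins with h-. The stems beginning with h- (hotugo → hotugoar, hawmal → hawmalar, hefhe → hefhear) add -ar.
The other pattern: stems beginning with d- or k- add -ob.
So hugtevuh → hugtevuhar.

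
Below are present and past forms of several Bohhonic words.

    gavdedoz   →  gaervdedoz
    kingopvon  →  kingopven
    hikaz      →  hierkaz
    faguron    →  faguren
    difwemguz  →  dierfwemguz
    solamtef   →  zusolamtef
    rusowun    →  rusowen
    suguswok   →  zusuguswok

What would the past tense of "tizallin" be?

gavdedoz and kingopvon both have last vowel 'o' yet inflect differently (gaervdedoz, kingopven), so the last vowel is not what conditions the rule; the final letter is.
"tizallin" ends in -n. The stems ending in -n (kingopvon → kingopven, faguron → faguren, rusowun → rusowen) change the last vowel to 'e'.
The other patterns: stems ending in -z insert -er- after the first vowel; stems ending in -f or -k add the prefix zu-.
So tizallin → tizallen.

tizallen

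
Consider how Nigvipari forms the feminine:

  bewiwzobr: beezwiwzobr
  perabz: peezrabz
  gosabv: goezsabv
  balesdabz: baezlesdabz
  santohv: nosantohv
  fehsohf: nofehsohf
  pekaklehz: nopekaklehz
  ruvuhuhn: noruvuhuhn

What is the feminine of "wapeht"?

nowapeht

gosabv and santohv both end in -v yet inflect differently (goezsabv, nosantohv), so the final letter is not what conditions the rule; the second-to-last letter is.
"wapeht" has second-to-last letter 'h'. The stems whose second-to-last letter is 'h' (santohv → nosantohv, fehsohf → nofehsohf, pekaklehz → nopekaklehz) add the prefix no-.
The other pattern: stems whose second-to-last letter is 'b' insert -ez- after the first vowel.
So wapeht → nowapeht.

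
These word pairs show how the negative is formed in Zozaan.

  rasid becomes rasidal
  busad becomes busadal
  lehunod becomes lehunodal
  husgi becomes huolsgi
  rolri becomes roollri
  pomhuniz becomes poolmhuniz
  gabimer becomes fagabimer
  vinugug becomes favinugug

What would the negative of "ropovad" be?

rasid and husgi both have last vowel 'i' yet inflect differently (rasidal, huolsgi), so the last vowel is not what conditions the rule; the final letter is.
"ropovad" ends in -d. The stems ending in -d (rasid → rasidal, busad → busadal, lehunod → lehunodal) add -al.
The other patterns: stems ending in -i or -z insert -ol- after the first vowel; stems ending in -g or -r add the prefix fa-.
So ropovad → ropovadal.

ropovadal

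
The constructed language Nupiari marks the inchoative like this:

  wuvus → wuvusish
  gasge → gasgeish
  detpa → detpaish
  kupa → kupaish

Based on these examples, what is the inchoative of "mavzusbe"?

mavzusbeish

Every pair shown (wuvus → wuvusish, gasge → gasgeish, detpa → detpaish, …) follows the same rule: add -ish.
So mavzusbe → mavzusbeish.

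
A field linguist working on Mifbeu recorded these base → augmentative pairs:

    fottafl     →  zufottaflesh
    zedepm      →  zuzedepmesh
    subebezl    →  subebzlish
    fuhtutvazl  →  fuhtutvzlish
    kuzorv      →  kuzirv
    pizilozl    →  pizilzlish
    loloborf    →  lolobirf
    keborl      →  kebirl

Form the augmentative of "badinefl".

subebezl and keborl both end in -l yet inflect differently (subebzlish, kebirl), so the final letter is not what conditions the rule; the second-to-last letter is.
"badinefl" has second-to-last letter 'f'. The one such stem in the data (fottafl → zufottaflesh) adds zu- … -esh around the stem, so the same rule applies.
So badinefl → zubadineflesh.

zubadineflesh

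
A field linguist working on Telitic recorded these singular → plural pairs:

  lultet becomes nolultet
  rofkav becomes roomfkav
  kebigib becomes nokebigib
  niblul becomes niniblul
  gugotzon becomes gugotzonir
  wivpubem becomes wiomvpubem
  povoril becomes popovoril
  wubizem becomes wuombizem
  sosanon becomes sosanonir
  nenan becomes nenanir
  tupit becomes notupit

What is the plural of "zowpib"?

nozowpib

"zowpib" ends in -b. The one such stem in the data (kebigib → nokebigib) adds the prefix no-, so the same rule applies.
So zowpib → nozowpib.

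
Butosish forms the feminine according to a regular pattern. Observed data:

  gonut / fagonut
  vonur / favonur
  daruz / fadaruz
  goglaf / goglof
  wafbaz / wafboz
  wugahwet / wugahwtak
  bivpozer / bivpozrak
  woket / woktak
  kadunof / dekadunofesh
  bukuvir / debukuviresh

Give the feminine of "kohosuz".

fakohosuz

"kohosuz" has last vowel 'u'. The stems whose last vowel is 'u' (gonut → fagonut, vonur → favonur, daruz → fadaruz) add the prefix fa-.
The other patterns: stems whose last vowel is 'a' change the last vowel to 'o'; stems whose last vowel is 'e' delete the last vowel and add -ak; stems whose last vowel is 'i' or 'o' add de- … -esh around the stem.
So kohosuz → fakohosuz.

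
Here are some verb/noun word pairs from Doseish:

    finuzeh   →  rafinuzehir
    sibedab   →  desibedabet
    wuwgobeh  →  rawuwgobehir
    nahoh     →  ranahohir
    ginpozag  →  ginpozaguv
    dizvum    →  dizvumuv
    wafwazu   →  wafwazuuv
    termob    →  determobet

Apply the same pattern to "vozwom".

vozwomuv

nahoh and termob both have last vowel 'o' yet inflect differently (ranahohir, determobet), so the last vowel is not what conditions the rule; the final letter is.
"vozwom" ends in -m. The one such stem in the data (dizvum → dizvumuv) adds -uv, so the same rule applies.
The other patterns: stems ending in -h add ra- … -ir around the stem; stems ending in -b add de- … -et around the stem.
So vozwom → vozwomuv.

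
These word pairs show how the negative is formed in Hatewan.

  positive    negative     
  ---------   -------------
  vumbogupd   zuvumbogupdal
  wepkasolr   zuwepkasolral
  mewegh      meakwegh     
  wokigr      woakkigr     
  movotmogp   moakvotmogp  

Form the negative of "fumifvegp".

fuakmifvegp

"fumifvegp" has second-to-last letter 'g'. The stems whose second-to-last letter is 'g' (mewegh → meakwegh, wokigr → woakkigr, movotmogp → moakvotmogp) insert -ak- after the first vowel.
So fumifvegp → fuakmifvegp.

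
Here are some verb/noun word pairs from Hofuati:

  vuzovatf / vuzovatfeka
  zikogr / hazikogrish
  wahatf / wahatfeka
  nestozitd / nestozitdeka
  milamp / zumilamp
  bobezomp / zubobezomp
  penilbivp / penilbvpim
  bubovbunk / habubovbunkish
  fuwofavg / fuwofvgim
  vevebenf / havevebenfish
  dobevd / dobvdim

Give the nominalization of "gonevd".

gonvdim

nestozitd and dobevd both end in -d yet inflect differently (nestozitdeka, dobvdim), so the final letter is not what conditions the rule; the second-to-last letter is.
"gonevd" has second-to-last letter 'v'. The stems whose second-to-last letter is 'v' (dobevd → dobvdim, penilbivp → penilbvpim, fuwofavg → fuwofvgim) delete the last vowel and add -im.
The other patterns: stems whose second-to-last letter is 't' add -eka; stems whose second-to-last letter is 'm' add the prefix zu-; stems whose second-to-last letter is 'g' or 'n' add ha- … -ish around the stem.
So gonevd → gonvdim.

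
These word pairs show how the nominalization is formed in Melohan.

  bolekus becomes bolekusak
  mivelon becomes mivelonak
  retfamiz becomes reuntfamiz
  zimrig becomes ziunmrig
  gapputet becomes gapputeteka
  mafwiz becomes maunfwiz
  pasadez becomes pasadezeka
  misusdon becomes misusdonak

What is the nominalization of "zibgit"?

mafwiz and pasadez both end in -z yet inflect differently (maunfwiz, pasadezeka), so the final letter is not what conditions the rule; the last vowel is.
"zibgit" has last vowel 'i'. The stems whose last vowel is 'i' (mafwiz → maunfwiz, retfamiz → reuntfamiz, zimrig → ziunmrig) insert -un- after the first vowel.
The other patterns: stems whose last vowel is 'e' add -eka; stems whose last vowel is 'o' or 'u' add -ak.
So zibgit → ziunbgit.

ziunbgit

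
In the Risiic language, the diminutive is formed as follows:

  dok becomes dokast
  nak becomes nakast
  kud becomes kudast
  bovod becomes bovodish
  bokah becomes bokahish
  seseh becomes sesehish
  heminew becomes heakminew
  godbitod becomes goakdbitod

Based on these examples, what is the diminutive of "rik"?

rikast

kud and bovod both end in -d yet inflect differently (kudast, bovodish), so the final letter is not what conditions the rule; the number of vowels is.
"rik" has 1 vowel. The stems with 1 vowel (dok → dokast, nak → nakast, kud → kudast) add -ast.
The other patterns: stems with 2 vowels add -ish; stems with 3 vowels insert -ak- after the first vowel.
So rik → rikast.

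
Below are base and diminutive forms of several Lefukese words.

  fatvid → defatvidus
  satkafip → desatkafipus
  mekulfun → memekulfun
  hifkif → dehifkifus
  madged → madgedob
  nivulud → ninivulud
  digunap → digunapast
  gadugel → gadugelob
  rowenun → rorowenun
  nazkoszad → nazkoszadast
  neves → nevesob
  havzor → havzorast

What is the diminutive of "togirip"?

detogiripus

nivulud and nazkoszad both end in -d yet inflect differently (ninivulud, nazkoszadast), so the final letter is not what conditions the rule; the last vowel is.
"togirip" has last vowel 'i'. The stems whose last vowel is 'i' (satkafip → desatkafipus, hifkif → dehifkifus, fatvid → defatvidus) add de- … -us around the stem.
The other patterns: stems whose last vowel is 'u' repeat the first consonant+vowel as a prefix; stems whose last vowel is 'a' or 'o' add -ast; stems whose last vowel is 'e' add -ob.
So togirip → detogiripus.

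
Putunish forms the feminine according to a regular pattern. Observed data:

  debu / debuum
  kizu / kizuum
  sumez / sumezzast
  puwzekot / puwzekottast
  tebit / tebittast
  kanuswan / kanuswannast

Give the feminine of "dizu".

dizuum

kizu and kanuswan both begin with k- yet inflect differently (kizuum, kanuswannast), so the first letter is not what conditions the rule; whether the stem ends in a vowel or a consonant is.
"dizu" ends in a vowel. The stems ending in a vowel (debu → debuum, kizu → kizuum) add -um.
So dizu → dizuum.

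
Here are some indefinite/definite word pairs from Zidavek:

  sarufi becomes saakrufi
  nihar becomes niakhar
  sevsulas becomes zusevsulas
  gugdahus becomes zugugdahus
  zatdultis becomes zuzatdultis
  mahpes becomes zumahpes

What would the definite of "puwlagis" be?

zupuwlagis

"puwlagis" ends in -s. The stems ending in -s (zatdultis → zuzatdultis, mahpes → zumahpes, sevsulas → zusevsulas) add the prefix zu-.
The other pattern: stems ending in -i or -r insert -ak- after the first vowel.
So puwlagis → zupuwlagis.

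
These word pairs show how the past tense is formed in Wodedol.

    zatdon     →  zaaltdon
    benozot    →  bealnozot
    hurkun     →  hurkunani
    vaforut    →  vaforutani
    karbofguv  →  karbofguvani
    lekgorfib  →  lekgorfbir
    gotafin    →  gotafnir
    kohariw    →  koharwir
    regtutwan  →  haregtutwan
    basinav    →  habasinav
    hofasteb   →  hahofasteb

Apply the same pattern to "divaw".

hadivaw

"divaw" has last vowel 'a'. The stems whose last vowel is 'a' (regtutwan → haregtutwan, basinav → habasinav) add the prefix ha-.
The other patterns: stems whose last vowel is 'o' insert -al- after the first vowel; stems whose last vowel is 'u' add -ani; stems whose last vowel is 'i' delete the last vowel and add -ir.
So divaw → hadivaw.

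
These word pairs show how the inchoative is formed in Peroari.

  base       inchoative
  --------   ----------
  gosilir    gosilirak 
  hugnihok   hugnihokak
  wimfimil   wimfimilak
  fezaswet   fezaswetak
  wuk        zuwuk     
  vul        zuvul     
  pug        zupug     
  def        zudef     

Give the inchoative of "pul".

zupul

hugnihok and wuk both end in -k yet inflect differently (hugnihokak, zuwuk), so the final letter is not what conditions the rule; the number of vowels is.
"pul" has 1 vowel. The stems with 1 vowel (wuk → zuwuk, vul → zuvul, pug → zupug) add the prefix zu-.
The other pattern: stems with 3 vowels add -ak.
So pul → zupul.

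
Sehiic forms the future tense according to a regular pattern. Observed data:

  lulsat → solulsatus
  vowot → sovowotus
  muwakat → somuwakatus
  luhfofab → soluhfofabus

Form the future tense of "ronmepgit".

Every pair shown (lulsat → solulsatus, vowot → sovowotus, muwakat → somuwakatus, …) follows the same rule: add so- … -us around the stem.
So ronmepgit → soronmepgitus.

soronmepgitus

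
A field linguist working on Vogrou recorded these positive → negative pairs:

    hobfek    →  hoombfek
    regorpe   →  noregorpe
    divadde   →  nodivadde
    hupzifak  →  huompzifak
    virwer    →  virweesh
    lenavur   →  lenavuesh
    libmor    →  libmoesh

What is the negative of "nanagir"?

"nanagir" ends in -r. The stems ending in -r (lenavur → lenavuesh, virwer → virweesh, libmor → libmoesh) drop the final letter and add -esh.
So nanagir → nanagiesh.

nanagiesh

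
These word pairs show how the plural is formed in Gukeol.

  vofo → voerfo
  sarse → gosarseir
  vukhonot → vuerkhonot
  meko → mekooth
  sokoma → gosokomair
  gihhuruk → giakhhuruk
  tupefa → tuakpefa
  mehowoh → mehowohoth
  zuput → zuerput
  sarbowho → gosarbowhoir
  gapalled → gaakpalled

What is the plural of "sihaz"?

"sihaz" begins with s-. The stems beginning with s- (sarbowho → gosarbowhoir, sokoma → gosokomair, sarse → gosarseir) add go- … -ir around the stem.
So sihaz → gosihazir.

gosihazir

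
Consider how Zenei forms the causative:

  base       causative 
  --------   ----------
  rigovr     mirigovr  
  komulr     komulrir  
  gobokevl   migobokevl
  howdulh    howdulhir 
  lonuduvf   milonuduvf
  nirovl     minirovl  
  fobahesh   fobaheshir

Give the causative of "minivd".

miminivd

rigovr and komulr both end in -r yet inflect differently (mirigovr, komulrir), so the final letter is not what conditions the rule; the second-to-last letter is.
"minivd" has second-to-last letter 'v'. The stems whose second-to-last letter is 'v' (lonuduvf → milonuduvf, gobokevl → migobokevl, nirovl → minirovl) add the prefix mi-.
So minivd → miminivd.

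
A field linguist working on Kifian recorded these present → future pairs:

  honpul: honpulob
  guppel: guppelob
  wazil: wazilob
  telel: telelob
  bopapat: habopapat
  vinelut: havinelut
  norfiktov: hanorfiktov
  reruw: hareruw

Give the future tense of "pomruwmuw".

honpul and vinelut both have last vowel 'u' yet inflect differently (honpulob, havinelut), so the last vowel is not what conditions the rule; the final letter is.
"pomruwmuw" ends in -w. The one such stem in the data (reruw → hareruw) adds the prefix ha-, so the same rule applies.
The other pattern: stems ending in -l add -ob.
So pomruwmuw → hapomruwmuw.

hapomruwmuw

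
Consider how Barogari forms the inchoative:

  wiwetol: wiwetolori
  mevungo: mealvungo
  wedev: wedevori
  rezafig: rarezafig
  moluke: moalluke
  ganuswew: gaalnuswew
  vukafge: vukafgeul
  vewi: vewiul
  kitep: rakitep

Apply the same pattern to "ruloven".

raruloven

"ruloven" begins with r-. The one such stem in the data (rezafig → rarezafig) adds the prefix ra-, so the same rule applies.
The other patterns: stems beginning with w- add -ori; stems beginning with v- add -ul; stems beginning with g- or m- insert -al- after the first vowel.
So ruloven → raruloven.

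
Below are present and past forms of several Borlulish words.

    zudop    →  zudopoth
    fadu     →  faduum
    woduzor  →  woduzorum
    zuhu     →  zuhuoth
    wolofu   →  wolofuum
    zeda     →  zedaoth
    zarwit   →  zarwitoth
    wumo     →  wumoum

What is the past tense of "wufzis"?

wufzisum

zuhu and fadu both end in -u yet inflect differently (zuhuoth, faduum), so the final letter is not what conditions the rule; the first letter is.
"wufzis" begins with w-. The stems beginning with w- (woduzor → woduzorum, wumo → wumoum, wolofu → wolofuum) add -um.
So wufzis → wufzisum.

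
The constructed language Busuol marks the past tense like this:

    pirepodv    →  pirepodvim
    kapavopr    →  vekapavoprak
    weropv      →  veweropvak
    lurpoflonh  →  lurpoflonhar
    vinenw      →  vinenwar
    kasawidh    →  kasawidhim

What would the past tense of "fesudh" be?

"fesudh" has second-to-last letter 'd'. The stems whose second-to-last letter is 'd' (pirepodv → pirepodvim, kasawidh → kasawidhim) add -im.
So fesudh → fesudhim.

fesudhim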